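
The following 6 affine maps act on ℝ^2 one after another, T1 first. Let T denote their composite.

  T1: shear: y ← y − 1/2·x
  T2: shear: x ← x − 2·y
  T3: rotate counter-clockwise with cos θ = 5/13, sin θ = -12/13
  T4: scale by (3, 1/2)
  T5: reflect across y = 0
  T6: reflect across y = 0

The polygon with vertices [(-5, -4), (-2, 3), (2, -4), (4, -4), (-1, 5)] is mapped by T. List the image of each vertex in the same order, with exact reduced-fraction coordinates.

image vertices: (-84/13, 33/52), (-6/13, 70/13), (0, -13/2), (24/13, -111/13), (18/13, 343/52)

T1 shear: y ← y − 1/2·x: (-5, -4) → (-5, -3/2); (-2, 3) → (-2, 4); (2, -4) → (2, -5); (4, -4) → (4, -6); (-1, 5) → (-1, 11/2)
T2 shear: x ← x − 2·y: (-5, -3/2) → (-2, -3/2); (-2, 4) → (-10, 4); (2, -5) → (12, -5); (4, -6) → (16, -6); (-1, 11/2) → (-12, 11/2)
T3 rotate counter-clockwise with cos θ = 5/13, sin θ = -12/13: (-2, -3/2) → (-28/13, 33/26); (-10, 4) → (-2/13, 140/13); (12, -5) → (0, -13); (16, -6) → (8/13, -222/13); (-12, 11/2) → (6/13, 343/26)
T4 scale by (3, 1/2): (-28/13, 33/26) → (-84/13, 33/52); (-2/13, 140/13) → (-6/13, 70/13); (0, -13) → (0, -13/2); (8/13, -222/13) → (24/13, -111/13); (6/13, 343/26) → (18/13, 343/52)
T5 reflect across y = 0: (-84/13, 33/52) → (-84/13, -33/52); (-6/13, 70/13) → (-6/13, -70/13); (0, -13/2) → (0, 13/2); (24/13, -111/13) → (24/13, 111/13); (18/13, 343/52) → (18/13, -343/52)
T6 reflect across y = 0: (-84/13, -33/52) → (-84/13, 33/52); (-6/13, -70/13) → (-6/13, 70/13); (0, 13/2) → (0, -13/2); (24/13, 111/13) → (24/13, -111/13); (18/13, -343/52) → (18/13, 343/52)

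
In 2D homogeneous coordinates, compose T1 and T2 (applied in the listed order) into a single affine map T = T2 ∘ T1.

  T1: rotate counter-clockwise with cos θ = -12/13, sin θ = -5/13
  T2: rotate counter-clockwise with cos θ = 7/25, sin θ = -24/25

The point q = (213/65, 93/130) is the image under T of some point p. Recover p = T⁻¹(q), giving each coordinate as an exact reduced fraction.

p = (-3/2, -3)

T1 = [-12/13 5/13 0; -5/13 -12/13 0; 0 0 1]
T2·T1 = [-204/325 -253/325 0; 253/325 -204/325 0; 0 0 1]
det M = 1; M⁻¹ = [-204/325 253/325 0; -253/325 -204/325 0; 0 0 1]
M⁻¹ · (213/65, 93/130)ᵀ = (-3/2, -3)ᵀ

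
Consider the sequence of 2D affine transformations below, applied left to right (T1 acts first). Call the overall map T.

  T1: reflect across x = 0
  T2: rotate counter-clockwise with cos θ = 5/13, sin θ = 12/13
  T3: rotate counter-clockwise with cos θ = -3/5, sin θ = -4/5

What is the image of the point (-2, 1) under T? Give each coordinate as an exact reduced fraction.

T1 reflect across x = 0: (-2, 1) → (2, 1)
T2 rotate counter-clockwise with cos θ = 5/13, sin θ = 12/13: (2, 1) → (-2/13, 29/13)
T3 rotate counter-clockwise with cos θ = -3/5, sin θ = -4/5: (-2/13, 29/13) → (122/65, -79/65)

T(p) = (122/65, -79/65)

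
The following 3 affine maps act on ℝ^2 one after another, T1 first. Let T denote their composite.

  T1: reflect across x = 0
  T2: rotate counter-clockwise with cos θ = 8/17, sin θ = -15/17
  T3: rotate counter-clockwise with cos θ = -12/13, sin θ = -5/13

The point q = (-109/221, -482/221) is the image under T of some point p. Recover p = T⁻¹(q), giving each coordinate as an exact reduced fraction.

p = (1, 2)

T1 = [-1 0 0; 0 1 0; 0 0 1]
T2·T1 = [-8/17 15/17 0; 15/17 8/17 0; 0 0 1]
T3·…·T1 = [171/221 -140/221 0; -140/221 -171/221 0; 0 0 1]
det M = -1; M⁻¹ = [171/221 -140/221 0; -140/221 -171/221 0; 0 0 1]
M⁻¹ · (-109/221, -482/221)ᵀ = (1, 2)ᵀ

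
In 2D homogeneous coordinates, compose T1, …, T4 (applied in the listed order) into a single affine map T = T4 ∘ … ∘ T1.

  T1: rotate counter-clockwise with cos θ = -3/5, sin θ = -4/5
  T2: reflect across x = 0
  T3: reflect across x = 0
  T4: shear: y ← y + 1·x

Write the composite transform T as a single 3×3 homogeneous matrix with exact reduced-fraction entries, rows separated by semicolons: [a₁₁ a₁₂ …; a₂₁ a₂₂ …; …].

T = [-3/5 4/5 0; -7/5 1/5 0; 0 0 1]

T1 = [-3/5 4/5 0; -4/5 -3/5 0; 0 0 1]
T2·T1 = [3/5 -4/5 0; -4/5 -3/5 0; 0 0 1]
T3·…·T1 = [-3/5 4/5 0; -4/5 -3/5 0; 0 0 1]
T4·…·T1 = [-3/5 4/5 0; -7/5 1/5 0; 0 0 1]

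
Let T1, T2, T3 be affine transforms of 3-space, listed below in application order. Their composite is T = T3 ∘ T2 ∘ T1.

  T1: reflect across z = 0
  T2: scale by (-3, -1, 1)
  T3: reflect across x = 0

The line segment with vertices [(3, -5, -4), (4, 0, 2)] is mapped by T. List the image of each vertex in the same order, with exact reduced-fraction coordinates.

T1 reflect across z = 0: (3, -5, -4) → (3, -5, 4); (4, 0, 2) → (4, 0, -2)
T2 scale by (-3, -1, 1): (3, -5, 4) → (-9, 5, 4); (4, 0, -2) → (-12, 0, -2)
T3 reflect across x = 0: (-9, 5, 4) → (9, 5, 4); (-12, 0, -2) → (12, 0, -2)

image vertices: (9, 5, 4), (12, 0, -2)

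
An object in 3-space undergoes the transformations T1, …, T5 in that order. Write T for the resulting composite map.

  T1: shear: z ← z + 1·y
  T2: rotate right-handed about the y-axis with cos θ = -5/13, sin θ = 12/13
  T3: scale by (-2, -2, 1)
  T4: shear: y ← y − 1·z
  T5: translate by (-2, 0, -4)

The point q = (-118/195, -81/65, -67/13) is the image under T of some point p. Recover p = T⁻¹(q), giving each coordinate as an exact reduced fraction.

p = (4/3, 6/5, -7/5)

T1 = [1 0 0 0; 0 1 0 0; 0 1 1 0; 0 0 0 1]
T2·T1 = [-5/13 12/13 12/13 0; 0 1 0 0; -12/13 -5/13 -5/13 0; 0 0 0 1]
T3·…·T1 = [10/13 -24/13 -24/13 0; 0 -2 0 0; -12/13 -5/13 -5/13 0; 0 0 0 1]
T4·…·T1 = [10/13 -24/13 -24/13 0; 12/13 -21/13 5/13 0; -12/13 -5/13 -5/13 0; 0 0 0 1]
T5·…·T1 = [10/13 -24/13 -24/13 -2; 12/13 -21/13 5/13 0; -12/13 -5/13 -5/13 -4; 0 0 0 1]
det M = 4; M⁻¹ = [5/26 0 -12/13 -43/13; 0 -1/2 -1/2 -2; -6/13 1/2 3/26 -6/13; 0 0 0 1]
M⁻¹ · (-118/195, -81/65, -67/13)ᵀ = (4/3, 6/5, -7/5)ᵀ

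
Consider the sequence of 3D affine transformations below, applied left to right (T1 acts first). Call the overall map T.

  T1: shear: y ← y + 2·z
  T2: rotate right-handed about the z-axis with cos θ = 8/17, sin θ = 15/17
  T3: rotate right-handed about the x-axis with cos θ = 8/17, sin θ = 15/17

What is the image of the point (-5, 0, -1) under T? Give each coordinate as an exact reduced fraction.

T(p) = (-10/17, -473/289, -1501/289)

T1 shear: y ← y + 2·z: (-5, 0, -1) → (-5, -2, -1)
T2 rotate right-handed about the z-axis with cos θ = 8/17, sin θ = 15/17: (-5, -2, -1) → (-10/17, -91/17, -1)
T3 rotate right-handed about the x-axis with cos θ = 8/17, sin θ = 15/17: (-10/17, -91/17, -1) → (-10/17, -473/289, -1501/289)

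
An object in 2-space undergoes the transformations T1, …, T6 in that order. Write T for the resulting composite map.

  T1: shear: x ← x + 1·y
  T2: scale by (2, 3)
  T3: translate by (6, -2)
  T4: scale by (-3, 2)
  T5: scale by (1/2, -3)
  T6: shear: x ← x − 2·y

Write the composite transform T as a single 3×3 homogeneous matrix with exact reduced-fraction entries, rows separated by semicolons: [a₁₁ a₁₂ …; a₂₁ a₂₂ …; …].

T = [-3 33 -33; 0 -18 12; 0 0 1]

T1 = [1 1 0; 0 1 0; 0 0 1]
T2·T1 = [2 2 0; 0 3 0; 0 0 1]
T3·…·T1 = [2 2 6; 0 3 -2; 0 0 1]
T4·…·T1 = [-6 -6 -18; 0 6 -4; 0 0 1]
T5·…·T1 = [-3 -3 -9; 0 -18 12; 0 0 1]
T6·…·T1 = [-3 33 -33; 0 -18 12; 0 0 1]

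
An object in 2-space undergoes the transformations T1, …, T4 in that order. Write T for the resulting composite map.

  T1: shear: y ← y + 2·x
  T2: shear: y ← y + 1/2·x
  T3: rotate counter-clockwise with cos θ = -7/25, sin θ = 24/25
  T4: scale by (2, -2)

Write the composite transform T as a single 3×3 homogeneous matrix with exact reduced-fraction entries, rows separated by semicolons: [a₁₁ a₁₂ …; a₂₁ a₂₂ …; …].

T = [-134/25 -48/25 0; -13/25 14/25 0; 0 0 1]

T1 = [1 0 0; 2 1 0; 0 0 1]
T2·T1 = [1 0 0; 5/2 1 0; 0 0 1]
T3·…·T1 = [-67/25 -24/25 0; 13/50 -7/25 0; 0 0 1]
T4·…·T1 = [-134/25 -48/25 0; -13/25 14/25 0; 0 0 1]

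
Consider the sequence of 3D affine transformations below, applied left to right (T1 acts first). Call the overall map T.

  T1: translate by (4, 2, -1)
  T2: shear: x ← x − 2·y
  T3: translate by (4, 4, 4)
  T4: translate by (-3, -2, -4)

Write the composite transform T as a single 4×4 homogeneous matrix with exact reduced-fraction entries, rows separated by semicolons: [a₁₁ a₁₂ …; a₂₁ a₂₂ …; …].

T1 = [1 0 0 4; 0 1 0 2; 0 0 1 -1; 0 0 0 1]
T2·T1 = [1 -2 0 0; 0 1 0 2; 0 0 1 -1; 0 0 0 1]
T3·…·T1 = [1 -2 0 4; 0 1 0 6; 0 0 1 3; 0 0 0 1]
T4·…·T1 = [1 -2 0 1; 0 1 0 4; 0 0 1 -1; 0 0 0 1]

T = [1 -2 0 1; 0 1 0 4; 0 0 1 -1; 0 0 0 1]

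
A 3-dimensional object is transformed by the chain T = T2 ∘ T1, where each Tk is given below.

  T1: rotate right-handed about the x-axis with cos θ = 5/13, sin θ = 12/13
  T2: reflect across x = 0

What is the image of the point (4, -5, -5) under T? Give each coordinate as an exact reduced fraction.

T1 rotate right-handed about the x-axis with cos θ = 5/13, sin θ = 12/13: (4, -5, -5) → (4, 35/13, -85/13)
T2 reflect across x = 0: (4, 35/13, -85/13) → (-4, 35/13, -85/13)

T(p) = (-4, 35/13, -85/13)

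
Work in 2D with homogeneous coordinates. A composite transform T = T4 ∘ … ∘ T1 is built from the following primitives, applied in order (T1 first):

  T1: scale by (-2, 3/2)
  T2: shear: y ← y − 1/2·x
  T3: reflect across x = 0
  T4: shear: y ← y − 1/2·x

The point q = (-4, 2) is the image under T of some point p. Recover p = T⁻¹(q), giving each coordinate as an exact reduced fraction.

T1 = [-2 0 0; 0 3/2 0; 0 0 1]
T2·T1 = [-2 0 0; 1 3/2 0; 0 0 1]
T3·…·T1 = [2 0 0; 1 3/2 0; 0 0 1]
T4·…·T1 = [2 0 0; 0 3/2 0; 0 0 1]
det M = 3; M⁻¹ = [1/2 0 0; 0 2/3 0; 0 0 1]
M⁻¹ · (-4, 2)ᵀ = (-2, 4/3)ᵀ

p = (-2, 4/3)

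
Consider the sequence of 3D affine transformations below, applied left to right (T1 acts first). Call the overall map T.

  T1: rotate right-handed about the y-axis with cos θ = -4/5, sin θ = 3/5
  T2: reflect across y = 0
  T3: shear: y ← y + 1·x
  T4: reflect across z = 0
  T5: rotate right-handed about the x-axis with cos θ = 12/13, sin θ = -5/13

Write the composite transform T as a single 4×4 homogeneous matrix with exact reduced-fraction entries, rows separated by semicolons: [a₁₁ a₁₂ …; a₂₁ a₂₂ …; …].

T = [-4/5 0 3/5 0; -33/65 -12/13 56/65 0; 56/65 5/13 33/65 0; 0 0 0 1]

T1 = [-4/5 0 3/5 0; 0 1 0 0; -3/5 0 -4/5 0; 0 0 0 1]
T2·T1 = [-4/5 0 3/5 0; 0 -1 0 0; -3/5 0 -4/5 0; 0 0 0 1]
T3·…·T1 = [-4/5 0 3/5 0; -4/5 -1 3/5 0; -3/5 0 -4/5 0; 0 0 0 1]
T4·…·T1 = [-4/5 0 3/5 0; -4/5 -1 3/5 0; 3/5 0 4/5 0; 0 0 0 1]
T5·…·T1 = [-4/5 0 3/5 0; -33/65 -12/13 56/65 0; 56/65 5/13 33/65 0; 0 0 0 1]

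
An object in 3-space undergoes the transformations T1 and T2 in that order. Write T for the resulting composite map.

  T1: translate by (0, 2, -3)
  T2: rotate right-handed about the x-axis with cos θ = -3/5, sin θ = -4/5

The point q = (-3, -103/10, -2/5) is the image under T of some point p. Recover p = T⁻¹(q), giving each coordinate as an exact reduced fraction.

p = (-3, 9/2, -5)

T1 = [1 0 0 0; 0 1 0 2; 0 0 1 -3; 0 0 0 1]
T2·T1 = [1 0 0 0; 0 -3/5 4/5 -18/5; 0 -4/5 -3/5 1/5; 0 0 0 1]
det M = 1; M⁻¹ = [1 0 0 0; 0 -3/5 -4/5 -2; 0 4/5 -3/5 3; 0 0 0 1]
M⁻¹ · (-3, -103/10, -2/5)ᵀ = (-3, 9/2, -5)ᵀ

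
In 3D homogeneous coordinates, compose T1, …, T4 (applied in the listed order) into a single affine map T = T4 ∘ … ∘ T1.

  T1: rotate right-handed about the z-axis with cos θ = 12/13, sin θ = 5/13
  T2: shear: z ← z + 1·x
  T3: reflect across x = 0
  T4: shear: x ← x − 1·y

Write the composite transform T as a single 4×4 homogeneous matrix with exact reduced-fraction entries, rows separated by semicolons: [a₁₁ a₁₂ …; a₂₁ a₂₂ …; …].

T = [-17/13 -7/13 0 0; 5/13 12/13 0 0; 12/13 -5/13 1 0; 0 0 0 1]

T1 = [12/13 -5/13 0 0; 5/13 12/13 0 0; 0 0 1 0; 0 0 0 1]
T2·T1 = [12/13 -5/13 0 0; 5/13 12/13 0 0; 12/13 -5/13 1 0; 0 0 0 1]
T3·…·T1 = [-12/13 5/13 0 0; 5/13 12/13 0 0; 12/13 -5/13 1 0; 0 0 0 1]
T4·…·T1 = [-17/13 -7/13 0 0; 5/13 12/13 0 0; 12/13 -5/13 1 0; 0 0 0 1]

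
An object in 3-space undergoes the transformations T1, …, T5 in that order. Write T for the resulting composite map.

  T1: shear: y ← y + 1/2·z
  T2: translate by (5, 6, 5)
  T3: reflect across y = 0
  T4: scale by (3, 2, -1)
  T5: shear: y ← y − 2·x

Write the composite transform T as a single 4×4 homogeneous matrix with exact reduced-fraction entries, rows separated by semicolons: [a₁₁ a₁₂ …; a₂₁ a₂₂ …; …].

T = [3 0 0 15; -6 -2 -1 -42; 0 0 -1 -5; 0 0 0 1]

T1 = [1 0 0 0; 0 1 1/2 0; 0 0 1 0; 0 0 0 1]
T2·T1 = [1 0 0 5; 0 1 1/2 6; 0 0 1 5; 0 0 0 1]
T3·…·T1 = [1 0 0 5; 0 -1 -1/2 -6; 0 0 1 5; 0 0 0 1]
T4·…·T1 = [3 0 0 15; 0 -2 -1 -12; 0 0 -1 -5; 0 0 0 1]
T5·…·T1 = [3 0 0 15; -6 -2 -1 -42; 0 0 -1 -5; 0 0 0 1]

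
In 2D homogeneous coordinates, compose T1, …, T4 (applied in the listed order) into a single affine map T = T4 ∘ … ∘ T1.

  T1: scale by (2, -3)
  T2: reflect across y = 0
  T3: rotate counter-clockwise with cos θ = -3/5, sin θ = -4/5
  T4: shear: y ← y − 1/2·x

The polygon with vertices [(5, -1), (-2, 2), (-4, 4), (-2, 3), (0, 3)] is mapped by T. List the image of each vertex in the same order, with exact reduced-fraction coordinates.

image vertices: (-42/5, -2), (36/5, -4), (72/5, -8), (48/5, -7), (36/5, -9)

T1 scale by (2, -3): (5, -1) → (10, 3); (-2, 2) → (-4, -6); (-4, 4) → (-8, -12); (-2, 3) → (-4, -9); (0, 3) → (0, -9)
T2 reflect across y = 0: (10, 3) → (10, -3); (-4, -6) → (-4, 6); (-8, -12) → (-8, 12); (-4, -9) → (-4, 9); (0, -9) → (0, 9)
T3 rotate counter-clockwise with cos θ = -3/5, sin θ = -4/5: (10, -3) → (-42/5, -31/5); (-4, 6) → (36/5, -2/5); (-8, 12) → (72/5, -4/5); (-4, 9) → (48/5, -11/5); (0, 9) → (36/5, -27/5)
T4 shear: y ← y − 1/2·x: (-42/5, -31/5) → (-42/5, -2); (36/5, -2/5) → (36/5, -4); (72/5, -4/5) → (72/5, -8); (48/5, -11/5) → (48/5, -7); (36/5, -27/5) → (36/5, -9)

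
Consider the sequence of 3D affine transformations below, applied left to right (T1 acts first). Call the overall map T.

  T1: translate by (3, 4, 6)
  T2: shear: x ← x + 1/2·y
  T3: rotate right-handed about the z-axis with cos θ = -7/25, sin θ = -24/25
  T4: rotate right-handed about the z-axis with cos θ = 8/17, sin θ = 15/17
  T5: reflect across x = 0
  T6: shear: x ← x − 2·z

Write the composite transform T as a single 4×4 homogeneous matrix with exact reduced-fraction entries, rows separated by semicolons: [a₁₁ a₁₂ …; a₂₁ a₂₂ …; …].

T = [-304/425 -449/425 -2 -7808/425; -297/425 311/850 0 -269/425; 0 0 1 6; 0 0 0 1]

T1 = [1 0 0 3; 0 1 0 4; 0 0 1 6; 0 0 0 1]
T2·T1 = [1 1/2 0 5; 0 1 0 4; 0 0 1 6; 0 0 0 1]
T3·…·T1 = [-7/25 41/50 0 61/25; -24/25 -19/25 0 -148/25; 0 0 1 6; 0 0 0 1]
T4·…·T1 = [304/425 449/425 0 2708/425; -297/425 311/850 0 -269/425; 0 0 1 6; 0 0 0 1]
T5·…·T1 = [-304/425 -449/425 0 -2708/425; -297/425 311/850 0 -269/425; 0 0 1 6; 0 0 0 1]
T6·…·T1 = [-304/425 -449/425 -2 -7808/425; -297/425 311/850 0 -269/425; 0 0 1 6; 0 0 0 1]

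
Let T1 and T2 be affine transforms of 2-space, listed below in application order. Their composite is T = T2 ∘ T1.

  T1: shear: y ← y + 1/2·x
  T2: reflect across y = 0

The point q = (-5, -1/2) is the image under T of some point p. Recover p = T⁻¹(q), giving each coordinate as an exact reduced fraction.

T1 = [1 0 0; 1/2 1 0; 0 0 1]
T2·T1 = [1 0 0; -1/2 -1 0; 0 0 1]
det M = -1; M⁻¹ = [1 0 0; -1/2 -1 0; 0 0 1]
M⁻¹ · (-5, -1/2)ᵀ = (-5, 3)ᵀ

p = (-5, 3)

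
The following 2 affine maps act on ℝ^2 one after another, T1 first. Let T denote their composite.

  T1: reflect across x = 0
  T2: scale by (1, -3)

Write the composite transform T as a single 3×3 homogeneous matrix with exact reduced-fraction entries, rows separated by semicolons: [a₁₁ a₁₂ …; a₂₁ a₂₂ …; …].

T1 = [-1 0 0; 0 1 0; 0 0 1]
T2·T1 = [-1 0 0; 0 -3 0; 0 0 1]

T = [-1 0 0; 0 -3 0; 0 0 1]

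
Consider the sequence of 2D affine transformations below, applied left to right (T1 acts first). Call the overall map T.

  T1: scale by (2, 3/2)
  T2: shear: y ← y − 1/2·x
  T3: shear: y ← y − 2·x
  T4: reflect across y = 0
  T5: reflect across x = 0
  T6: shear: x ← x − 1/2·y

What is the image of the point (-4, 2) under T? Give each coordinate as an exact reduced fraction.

T1 scale by (2, 3/2): (-4, 2) → (-8, 3)
T2 shear: y ← y − 1/2·x: (-8, 3) → (-8, 7)
T3 shear: y ← y − 2·x: (-8, 7) → (-8, 23)
T4 reflect across y = 0: (-8, 23) → (-8, -23)
T5 reflect across x = 0: (-8, -23) → (8, -23)
T6 shear: x ← x − 1/2·y: (8, -23) → (39/2, -23)

T(p) = (39/2, -23)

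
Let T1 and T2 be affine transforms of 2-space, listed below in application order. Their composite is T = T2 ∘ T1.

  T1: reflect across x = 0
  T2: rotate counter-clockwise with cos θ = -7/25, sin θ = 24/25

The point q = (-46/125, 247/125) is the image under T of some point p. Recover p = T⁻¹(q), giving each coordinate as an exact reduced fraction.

p = (-2, -1/5)

T1 = [-1 0 0; 0 1 0; 0 0 1]
T2·T1 = [7/25 -24/25 0; -24/25 -7/25 0; 0 0 1]
det M = -1; M⁻¹ = [7/25 -24/25 0; -24/25 -7/25 0; 0 0 1]
M⁻¹ · (-46/125, 247/125)ᵀ = (-2, -1/5)ᵀ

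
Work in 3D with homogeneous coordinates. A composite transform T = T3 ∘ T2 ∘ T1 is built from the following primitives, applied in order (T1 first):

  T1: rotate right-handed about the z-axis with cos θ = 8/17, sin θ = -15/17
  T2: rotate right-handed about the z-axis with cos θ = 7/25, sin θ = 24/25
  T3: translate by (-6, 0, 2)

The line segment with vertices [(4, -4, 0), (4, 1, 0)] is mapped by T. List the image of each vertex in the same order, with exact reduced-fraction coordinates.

image vertices: (-538/425, -1316/425, 2), (-973/425, 764/425, 2)

T1 rotate right-handed about the z-axis with cos θ = 8/17, sin θ = -15/17: (4, -4, 0) → (-28/17, -92/17, 0); (4, 1, 0) → (47/17, -52/17, 0)
T2 rotate right-handed about the z-axis with cos θ = 7/25, sin θ = 24/25: (-28/17, -92/17, 0) → (2012/425, -1316/425, 0); (47/17, -52/17, 0) → (1577/425, 764/425, 0)
T3 translate by (-6, 0, 2): (2012/425, -1316/425, 0) → (-538/425, -1316/425, 2); (1577/425, 764/425, 0) → (-973/425, 764/425, 2)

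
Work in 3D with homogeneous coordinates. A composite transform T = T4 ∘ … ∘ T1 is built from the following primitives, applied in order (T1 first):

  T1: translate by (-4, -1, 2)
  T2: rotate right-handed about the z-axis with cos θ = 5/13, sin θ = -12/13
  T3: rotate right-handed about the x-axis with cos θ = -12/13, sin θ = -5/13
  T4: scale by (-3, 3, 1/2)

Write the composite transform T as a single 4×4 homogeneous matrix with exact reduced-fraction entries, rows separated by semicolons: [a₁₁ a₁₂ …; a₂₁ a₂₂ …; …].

T1 = [1 0 0 -4; 0 1 0 -1; 0 0 1 2; 0 0 0 1]
T2·T1 = [5/13 12/13 0 -32/13; -12/13 5/13 0 43/13; 0 0 1 2; 0 0 0 1]
T3·…·T1 = [5/13 12/13 0 -32/13; 144/169 -60/169 5/13 -386/169; 60/169 -25/169 -12/13 -527/169; 0 0 0 1]
T4·…·T1 = [-15/13 -36/13 0 96/13; 432/169 -180/169 15/13 -1158/169; 30/169 -25/338 -6/13 -527/338; 0 0 0 1]

T = [-15/13 -36/13 0 96/13; 432/169 -180/169 15/13 -1158/169; 30/169 -25/338 -6/13 -527/338; 0 0 0 1]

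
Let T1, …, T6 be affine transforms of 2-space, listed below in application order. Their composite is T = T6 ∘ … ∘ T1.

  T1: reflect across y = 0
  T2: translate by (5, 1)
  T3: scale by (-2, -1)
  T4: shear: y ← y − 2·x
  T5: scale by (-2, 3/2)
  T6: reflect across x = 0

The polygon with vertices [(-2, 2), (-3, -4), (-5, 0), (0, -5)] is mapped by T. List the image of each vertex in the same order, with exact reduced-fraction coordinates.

image vertices: (-12, 39/2), (-8, 9/2), (0, -3/2), (-20, 21)

T1 reflect across y = 0: (-2, 2) → (-2, -2); (-3, -4) → (-3, 4); (-5, 0) → (-5, 0); (0, -5) → (0, 5)
T2 translate by (5, 1): (-2, -2) → (3, -1); (-3, 4) → (2, 5); (-5, 0) → (0, 1); (0, 5) → (5, 6)
T3 scale by (-2, -1): (3, -1) → (-6, 1); (2, 5) → (-4, -5); (0, 1) → (0, -1); (5, 6) → (-10, -6)
T4 shear: y ← y − 2·x: (-6, 1) → (-6, 13); (-4, -5) → (-4, 3); (0, -1) → (0, -1); (-10, -6) → (-10, 14)
T5 scale by (-2, 3/2): (-6, 13) → (12, 39/2); (-4, 3) → (8, 9/2); (0, -1) → (0, -3/2); (-10, 14) → (20, 21)
T6 reflect across x = 0: (12, 39/2) → (-12, 39/2); (8, 9/2) → (-8, 9/2); (0, -3/2) → (0, -3/2); (20, 21) → (-20, 21)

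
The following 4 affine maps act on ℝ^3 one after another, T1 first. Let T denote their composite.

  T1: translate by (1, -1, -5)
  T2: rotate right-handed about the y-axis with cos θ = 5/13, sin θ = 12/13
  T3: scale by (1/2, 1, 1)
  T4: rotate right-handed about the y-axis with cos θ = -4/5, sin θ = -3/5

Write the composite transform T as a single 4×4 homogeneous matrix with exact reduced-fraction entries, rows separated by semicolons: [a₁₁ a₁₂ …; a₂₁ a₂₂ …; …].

T = [2/5 0 -3/5 17/5; 0 1 0 -1; 111/130 0 -2/65 131/130; 0 0 0 1]

T1 = [1 0 0 1; 0 1 0 -1; 0 0 1 -5; 0 0 0 1]
T2·T1 = [5/13 0 12/13 -55/13; 0 1 0 -1; -12/13 0 5/13 -37/13; 0 0 0 1]
T3·…·T1 = [5/26 0 6/13 -55/26; 0 1 0 -1; -12/13 0 5/13 -37/13; 0 0 0 1]
T4·…·T1 = [2/5 0 -3/5 17/5; 0 1 0 -1; 111/130 0 -2/65 131/130; 0 0 0 1]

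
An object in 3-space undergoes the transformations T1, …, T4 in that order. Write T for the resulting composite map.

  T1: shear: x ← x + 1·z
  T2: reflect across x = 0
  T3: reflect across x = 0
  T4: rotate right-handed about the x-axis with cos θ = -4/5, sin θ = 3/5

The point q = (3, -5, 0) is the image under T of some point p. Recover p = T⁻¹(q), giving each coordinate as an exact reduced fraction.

T1 = [1 0 1 0; 0 1 0 0; 0 0 1 0; 0 0 0 1]
T2·T1 = [-1 0 -1 0; 0 1 0 0; 0 0 1 0; 0 0 0 1]
T3·…·T1 = [1 0 1 0; 0 1 0 0; 0 0 1 0; 0 0 0 1]
T4·…·T1 = [1 0 1 0; 0 -4/5 -3/5 0; 0 3/5 -4/5 0; 0 0 0 1]
det M = 1; M⁻¹ = [1 3/5 4/5 0; 0 -4/5 3/5 0; 0 -3/5 -4/5 0; 0 0 0 1]
M⁻¹ · (3, -5, 0)ᵀ = (0, 4, 3)ᵀ

p = (0, 4, 3)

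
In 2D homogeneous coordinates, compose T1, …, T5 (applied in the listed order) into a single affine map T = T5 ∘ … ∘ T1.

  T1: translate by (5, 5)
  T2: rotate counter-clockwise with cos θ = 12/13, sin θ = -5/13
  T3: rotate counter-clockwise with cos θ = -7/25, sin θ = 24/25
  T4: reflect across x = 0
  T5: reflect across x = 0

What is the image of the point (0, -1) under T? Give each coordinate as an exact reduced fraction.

T(p) = (-1112/325, 1759/325)

T1 translate by (5, 5): (0, -1) → (5, 4)
T2 rotate counter-clockwise with cos θ = 12/13, sin θ = -5/13: (5, 4) → (80/13, 23/13)
T3 rotate counter-clockwise with cos θ = -7/25, sin θ = 24/25: (80/13, 23/13) → (-1112/325, 1759/325)
T4 reflect across x = 0: (-1112/325, 1759/325) → (1112/325, 1759/325)
T5 reflect across x = 0: (1112/325, 1759/325) → (-1112/325, 1759/325)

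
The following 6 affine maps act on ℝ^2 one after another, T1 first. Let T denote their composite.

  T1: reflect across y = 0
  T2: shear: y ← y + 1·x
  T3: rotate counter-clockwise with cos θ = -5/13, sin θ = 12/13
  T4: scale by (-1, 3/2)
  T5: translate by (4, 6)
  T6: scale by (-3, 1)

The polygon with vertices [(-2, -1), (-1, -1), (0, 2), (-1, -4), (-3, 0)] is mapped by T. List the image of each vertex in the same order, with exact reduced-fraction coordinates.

image vertices: (-90/13, 99/26), (-141/13, 60/13), (-84/13, 93/13), (-249/13, 75/26), (-3/13, 93/26)

T1 reflect across y = 0: (-2, -1) → (-2, 1); (-1, -1) → (-1, 1); (0, 2) → (0, -2); (-1, -4) → (-1, 4); (-3, 0) → (-3, 0)
T2 shear: y ← y + 1·x: (-2, 1) → (-2, -1); (-1, 1) → (-1, 0); (0, -2) → (0, -2); (-1, 4) → (-1, 3); (-3, 0) → (-3, -3)
T3 rotate counter-clockwise with cos θ = -5/13, sin θ = 12/13: (-2, -1) → (22/13, -19/13); (-1, 0) → (5/13, -12/13); (0, -2) → (24/13, 10/13); (-1, 3) → (-31/13, -27/13); (-3, -3) → (51/13, -21/13)
T4 scale by (-1, 3/2): (22/13, -19/13) → (-22/13, -57/26); (5/13, -12/13) → (-5/13, -18/13); (24/13, 10/13) → (-24/13, 15/13); (-31/13, -27/13) → (31/13, -81/26); (51/13, -21/13) → (-51/13, -63/26)
T5 translate by (4, 6): (-22/13, -57/26) → (30/13, 99/26); (-5/13, -18/13) → (47/13, 60/13); (-24/13, 15/13) → (28/13, 93/13); (31/13, -81/26) → (83/13, 75/26); (-51/13, -63/26) → (1/13, 93/26)
T6 scale by (-3, 1): (30/13, 99/26) → (-90/13, 99/26); (47/13, 60/13) → (-141/13, 60/13); (28/13, 93/13) → (-84/13, 93/13); (83/13, 75/26) → (-249/13, 75/26); (1/13, 93/26) → (-3/13, 93/26)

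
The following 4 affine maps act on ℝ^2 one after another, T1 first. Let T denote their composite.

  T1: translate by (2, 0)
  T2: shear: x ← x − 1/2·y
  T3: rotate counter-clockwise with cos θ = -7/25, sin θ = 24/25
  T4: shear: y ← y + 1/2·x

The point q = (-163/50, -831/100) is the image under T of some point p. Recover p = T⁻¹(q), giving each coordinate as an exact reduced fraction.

T1 = [1 0 2; 0 1 0; 0 0 1]
T2·T1 = [1 -1/2 2; 0 1 0; 0 0 1]
T3·…·T1 = [-7/25 -41/50 -14/25; 24/25 -19/25 48/25; 0 0 1]
T4·…·T1 = [-7/25 -41/50 -14/25; 41/50 -117/100 41/25; 0 0 1]
det M = 1; M⁻¹ = [-117/100 41/50 -2; -41/50 -7/25 0; 0 0 1]
M⁻¹ · (-163/50, -831/100)ᵀ = (-5, 5)ᵀ

p = (-5, 5)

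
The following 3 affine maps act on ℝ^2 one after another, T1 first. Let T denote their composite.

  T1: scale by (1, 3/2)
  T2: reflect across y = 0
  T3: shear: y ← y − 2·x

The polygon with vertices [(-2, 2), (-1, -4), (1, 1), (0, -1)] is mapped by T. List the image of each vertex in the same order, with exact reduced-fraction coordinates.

T1 scale by (1, 3/2): (-2, 2) → (-2, 3); (-1, -4) → (-1, -6); (1, 1) → (1, 3/2); (0, -1) → (0, -3/2)
T2 reflect across y = 0: (-2, 3) → (-2, -3); (-1, -6) → (-1, 6); (1, 3/2) → (1, -3/2); (0, -3/2) → (0, 3/2)
T3 shear: y ← y − 2·x: (-2, -3) → (-2, 1); (-1, 6) → (-1, 8); (1, -3/2) → (1, -7/2); (0, 3/2) → (0, 3/2)

image vertices: (-2, 1), (-1, 8), (1, -7/2), (0, 3/2)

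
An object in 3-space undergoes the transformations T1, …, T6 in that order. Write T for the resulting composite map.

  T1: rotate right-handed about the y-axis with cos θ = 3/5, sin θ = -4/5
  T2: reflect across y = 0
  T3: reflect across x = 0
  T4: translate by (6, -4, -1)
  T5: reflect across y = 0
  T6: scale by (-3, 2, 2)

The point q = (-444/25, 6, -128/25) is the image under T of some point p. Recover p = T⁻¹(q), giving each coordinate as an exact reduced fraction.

p = (-6/5, -1, -1)

T1 = [3/5 0 -4/5 0; 0 1 0 0; 4/5 0 3/5 0; 0 0 0 1]
T2·T1 = [3/5 0 -4/5 0; 0 -1 0 0; 4/5 0 3/5 0; 0 0 0 1]
T3·…·T1 = [-3/5 0 4/5 0; 0 -1 0 0; 4/5 0 3/5 0; 0 0 0 1]
T4·…·T1 = [-3/5 0 4/5 6; 0 -1 0 -4; 4/5 0 3/5 -1; 0 0 0 1]
T5·…·T1 = [-3/5 0 4/5 6; 0 1 0 4; 4/5 0 3/5 -1; 0 0 0 1]
T6·…·T1 = [9/5 0 -12/5 -18; 0 2 0 8; 8/5 0 6/5 -2; 0 0 0 1]
det M = 12; M⁻¹ = [1/5 0 2/5 22/5; 0 1/2 0 -4; -4/15 0 3/10 -21/5; 0 0 0 1]
M⁻¹ · (-444/25, 6, -128/25)ᵀ = (-6/5, -1, -1)ᵀ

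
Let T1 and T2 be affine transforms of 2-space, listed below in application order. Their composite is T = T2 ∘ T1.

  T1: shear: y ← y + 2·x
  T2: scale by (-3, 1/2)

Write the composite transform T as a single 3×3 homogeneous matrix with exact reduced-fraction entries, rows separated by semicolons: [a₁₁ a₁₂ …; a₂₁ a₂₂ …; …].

T1 = [1 0 0; 2 1 0; 0 0 1]
T2·T1 = [-3 0 0; 1 1/2 0; 0 0 1]

T = [-3 0 0; 1 1/2 0; 0 0 1]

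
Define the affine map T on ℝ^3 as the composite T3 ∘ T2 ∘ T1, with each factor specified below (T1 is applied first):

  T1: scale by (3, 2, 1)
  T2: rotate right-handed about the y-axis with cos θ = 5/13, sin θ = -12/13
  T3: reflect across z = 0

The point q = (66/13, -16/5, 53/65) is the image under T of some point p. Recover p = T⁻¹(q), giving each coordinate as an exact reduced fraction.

p = (2/5, -8/5, -5)

T1 = [3 0 0 0; 0 2 0 0; 0 0 1 0; 0 0 0 1]
T2·T1 = [15/13 0 -12/13 0; 0 2 0 0; 36/13 0 5/13 0; 0 0 0 1]
T3·…·T1 = [15/13 0 -12/13 0; 0 2 0 0; -36/13 0 -5/13 0; 0 0 0 1]
det M = -6; M⁻¹ = [5/39 0 -4/13 0; 0 1/2 0 0; -12/13 0 -5/13 0; 0 0 0 1]
M⁻¹ · (66/13, -16/5, 53/65)ᵀ = (2/5, -8/5, -5)ᵀ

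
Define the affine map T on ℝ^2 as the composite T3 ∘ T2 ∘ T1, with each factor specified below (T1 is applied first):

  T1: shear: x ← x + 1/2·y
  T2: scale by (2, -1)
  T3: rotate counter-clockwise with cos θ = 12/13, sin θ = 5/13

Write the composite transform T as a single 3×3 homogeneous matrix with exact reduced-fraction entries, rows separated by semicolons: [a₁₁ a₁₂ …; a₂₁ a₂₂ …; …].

T1 = [1 1/2 0; 0 1 0; 0 0 1]
T2·T1 = [2 1 0; 0 -1 0; 0 0 1]
T3·…·T1 = [24/13 17/13 0; 10/13 -7/13 0; 0 0 1]

T = [24/13 17/13 0; 10/13 -7/13 0; 0 0 1]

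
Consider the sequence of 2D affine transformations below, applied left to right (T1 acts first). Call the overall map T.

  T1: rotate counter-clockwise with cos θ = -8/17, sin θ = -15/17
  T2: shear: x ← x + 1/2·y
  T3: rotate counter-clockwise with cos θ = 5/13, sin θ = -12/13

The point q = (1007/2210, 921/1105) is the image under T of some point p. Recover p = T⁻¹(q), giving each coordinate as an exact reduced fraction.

p = (-1/5, -6/5)

T1 = [-8/17 15/17 0; -15/17 -8/17 0; 0 0 1]
T2·T1 = [-31/34 11/17 0; -15/17 -8/17 0; 0 0 1]
T3·…·T1 = [-515/442 -41/221 0; 111/221 -172/221 0; 0 0 1]
det M = 1; M⁻¹ = [-172/221 41/221 0; -111/221 -515/442 0; 0 0 1]
M⁻¹ · (1007/2210, 921/1105)ᵀ = (-1/5, -6/5)ᵀ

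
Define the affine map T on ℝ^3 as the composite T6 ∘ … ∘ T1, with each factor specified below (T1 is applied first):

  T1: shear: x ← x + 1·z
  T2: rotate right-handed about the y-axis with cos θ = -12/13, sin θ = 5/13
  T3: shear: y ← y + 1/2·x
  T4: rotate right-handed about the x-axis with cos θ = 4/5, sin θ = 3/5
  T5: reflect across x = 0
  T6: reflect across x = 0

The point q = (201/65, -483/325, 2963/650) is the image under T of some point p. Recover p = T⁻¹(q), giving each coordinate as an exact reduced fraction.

p = (-8/5, 0, -3)

T1 = [1 0 1 0; 0 1 0 0; 0 0 1 0; 0 0 0 1]
T2·T1 = [-12/13 0 -7/13 0; 0 1 0 0; -5/13 0 -17/13 0; 0 0 0 1]
T3·…·T1 = [-12/13 0 -7/13 0; -6/13 1 -7/26 0; -5/13 0 -17/13 0; 0 0 0 1]
T4·…·T1 = [-12/13 0 -7/13 0; -9/65 4/5 37/65 0; -38/65 3/5 -157/130 0; 0 0 0 1]
T5·…·T1 = [12/13 0 7/13 0; -9/65 4/5 37/65 0; -38/65 3/5 -157/130 0; 0 0 0 1]
T6·…·T1 = [-12/13 0 -7/13 0; -9/65 4/5 37/65 0; -38/65 3/5 -157/130 0; 0 0 0 1]
det M = 1; M⁻¹ = [-17/13 -21/65 28/65 0; -1/2 4/5 3/5 0; 5/13 36/65 -48/65 0; 0 0 0 1]
M⁻¹ · (201/65, -483/325, 2963/650)ᵀ = (-8/5, 0, -3)ᵀ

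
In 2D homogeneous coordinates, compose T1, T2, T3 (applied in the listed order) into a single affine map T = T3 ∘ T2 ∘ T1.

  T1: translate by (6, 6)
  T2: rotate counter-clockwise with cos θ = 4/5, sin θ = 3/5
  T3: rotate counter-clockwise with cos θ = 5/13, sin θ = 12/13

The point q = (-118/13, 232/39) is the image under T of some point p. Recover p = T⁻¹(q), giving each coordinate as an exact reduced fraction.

T1 = [1 0 6; 0 1 6; 0 0 1]
T2·T1 = [4/5 -3/5 6/5; 3/5 4/5 42/5; 0 0 1]
T3·…·T1 = [-16/65 -63/65 -474/65; 63/65 -16/65 282/65; 0 0 1]
det M = 1; M⁻¹ = [-16/65 63/65 -6; -63/65 -16/65 -6; 0 0 1]
M⁻¹ · (-118/13, 232/39)ᵀ = (2, 4/3)ᵀ

p = (2, 4/3)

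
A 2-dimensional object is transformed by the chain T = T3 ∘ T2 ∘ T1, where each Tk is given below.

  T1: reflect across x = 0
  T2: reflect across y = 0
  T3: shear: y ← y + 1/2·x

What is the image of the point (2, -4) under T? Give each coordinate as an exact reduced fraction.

T1 reflect across x = 0: (2, -4) → (-2, -4)
T2 reflect across y = 0: (-2, -4) → (-2, 4)
T3 shear: y ← y + 1/2·x: (-2, 4) → (-2, 3)

T(p) = (-2, 3)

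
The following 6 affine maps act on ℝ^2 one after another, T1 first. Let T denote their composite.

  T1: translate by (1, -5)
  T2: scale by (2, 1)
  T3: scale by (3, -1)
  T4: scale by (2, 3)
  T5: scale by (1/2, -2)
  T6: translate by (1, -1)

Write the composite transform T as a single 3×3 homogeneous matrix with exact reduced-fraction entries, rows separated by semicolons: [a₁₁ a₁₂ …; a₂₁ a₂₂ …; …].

T = [6 0 7; 0 6 -31; 0 0 1]

T1 = [1 0 1; 0 1 -5; 0 0 1]
T2·T1 = [2 0 2; 0 1 -5; 0 0 1]
T3·…·T1 = [6 0 6; 0 -1 5; 0 0 1]
T4·…·T1 = [12 0 12; 0 -3 15; 0 0 1]
T5·…·T1 = [6 0 6; 0 6 -30; 0 0 1]
T6·…·T1 = [6 0 7; 0 6 -31; 0 0 1]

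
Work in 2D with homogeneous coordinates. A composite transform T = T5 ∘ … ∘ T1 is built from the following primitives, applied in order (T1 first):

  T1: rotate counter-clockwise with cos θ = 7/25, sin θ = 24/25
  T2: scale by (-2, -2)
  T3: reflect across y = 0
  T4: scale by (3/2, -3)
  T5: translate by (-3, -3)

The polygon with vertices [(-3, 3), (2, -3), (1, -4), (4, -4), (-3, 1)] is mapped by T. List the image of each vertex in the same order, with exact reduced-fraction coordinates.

T1 rotate counter-clockwise with cos θ = 7/25, sin θ = 24/25: (-3, 3) → (-93/25, -51/25); (2, -3) → (86/25, 27/25); (1, -4) → (103/25, -4/25); (4, -4) → (124/25, 68/25); (-3, 1) → (-9/5, -13/5)
T2 scale by (-2, -2): (-93/25, -51/25) → (186/25, 102/25); (86/25, 27/25) → (-172/25, -54/25); (103/25, -4/25) → (-206/25, 8/25); (124/25, 68/25) → (-248/25, -136/25); (-9/5, -13/5) → (18/5, 26/5)
T3 reflect across y = 0: (186/25, 102/25) → (186/25, -102/25); (-172/25, -54/25) → (-172/25, 54/25); (-206/25, 8/25) → (-206/25, -8/25); (-248/25, -136/25) → (-248/25, 136/25); (18/5, 26/5) → (18/5, -26/5)
T4 scale by (3/2, -3): (186/25, -102/25) → (279/25, 306/25); (-172/25, 54/25) → (-258/25, -162/25); (-206/25, -8/25) → (-309/25, 24/25); (-248/25, 136/25) → (-372/25, -408/25); (18/5, -26/5) → (27/5, 78/5)
T5 translate by (-3, -3): (279/25, 306/25) → (204/25, 231/25); (-258/25, -162/25) → (-333/25, -237/25); (-309/25, 24/25) → (-384/25, -51/25); (-372/25, -408/25) → (-447/25, -483/25); (27/5, 78/5) → (12/5, 63/5)

image vertices: (204/25, 231/25), (-333/25, -237/25), (-384/25, -51/25), (-447/25, -483/25), (12/5, 63/5)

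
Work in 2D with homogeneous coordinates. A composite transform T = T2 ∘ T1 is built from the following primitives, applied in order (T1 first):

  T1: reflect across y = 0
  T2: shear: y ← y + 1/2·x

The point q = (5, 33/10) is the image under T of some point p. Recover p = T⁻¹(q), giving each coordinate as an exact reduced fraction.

p = (5, -4/5)

T1 = [1 0 0; 0 -1 0; 0 0 1]
T2·T1 = [1 0 0; 1/2 -1 0; 0 0 1]
det M = -1; M⁻¹ = [1 0 0; 1/2 -1 0; 0 0 1]
M⁻¹ · (5, 33/10)ᵀ = (5, -4/5)ᵀ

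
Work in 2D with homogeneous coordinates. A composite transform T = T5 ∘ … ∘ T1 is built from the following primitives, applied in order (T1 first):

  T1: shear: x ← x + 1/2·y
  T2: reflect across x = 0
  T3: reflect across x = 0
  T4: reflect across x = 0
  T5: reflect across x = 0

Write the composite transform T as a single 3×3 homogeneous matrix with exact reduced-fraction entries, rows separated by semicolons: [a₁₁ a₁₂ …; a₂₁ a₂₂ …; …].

T1 = [1 1/2 0; 0 1 0; 0 0 1]
T2·T1 = [-1 -1/2 0; 0 1 0; 0 0 1]
T3·…·T1 = [1 1/2 0; 0 1 0; 0 0 1]
T4·…·T1 = [-1 -1/2 0; 0 1 0; 0 0 1]
T5·…·T1 = [1 1/2 0; 0 1 0; 0 0 1]

T = [1 1/2 0; 0 1 0; 0 0 1]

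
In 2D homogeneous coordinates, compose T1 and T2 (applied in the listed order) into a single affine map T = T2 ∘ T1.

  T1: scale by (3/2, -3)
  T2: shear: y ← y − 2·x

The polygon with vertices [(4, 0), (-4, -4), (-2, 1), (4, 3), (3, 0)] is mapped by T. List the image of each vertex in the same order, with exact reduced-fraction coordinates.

T1 scale by (3/2, -3): (4, 0) → (6, 0); (-4, -4) → (-6, 12); (-2, 1) → (-3, -3); (4, 3) → (6, -9); (3, 0) → (9/2, 0)
T2 shear: y ← y − 2·x: (6, 0) → (6, -12); (-6, 12) → (-6, 24); (-3, -3) → (-3, 3); (6, -9) → (6, -21); (9/2, 0) → (9/2, -9)

image vertices: (6, -12), (-6, 24), (-3, 3), (6, -21), (9/2, -9)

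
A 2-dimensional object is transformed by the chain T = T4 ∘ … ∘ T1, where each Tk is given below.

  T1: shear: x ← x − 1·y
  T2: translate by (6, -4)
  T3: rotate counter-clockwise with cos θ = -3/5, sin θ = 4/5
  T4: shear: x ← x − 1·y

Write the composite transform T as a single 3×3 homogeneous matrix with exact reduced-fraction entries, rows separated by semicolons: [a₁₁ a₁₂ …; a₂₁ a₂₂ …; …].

T1 = [1 -1 0; 0 1 0; 0 0 1]
T2·T1 = [1 -1 6; 0 1 -4; 0 0 1]
T3·…·T1 = [-3/5 -1/5 -2/5; 4/5 -7/5 36/5; 0 0 1]
T4·…·T1 = [-7/5 6/5 -38/5; 4/5 -7/5 36/5; 0 0 1]

T = [-7/5 6/5 -38/5; 4/5 -7/5 36/5; 0 0 1]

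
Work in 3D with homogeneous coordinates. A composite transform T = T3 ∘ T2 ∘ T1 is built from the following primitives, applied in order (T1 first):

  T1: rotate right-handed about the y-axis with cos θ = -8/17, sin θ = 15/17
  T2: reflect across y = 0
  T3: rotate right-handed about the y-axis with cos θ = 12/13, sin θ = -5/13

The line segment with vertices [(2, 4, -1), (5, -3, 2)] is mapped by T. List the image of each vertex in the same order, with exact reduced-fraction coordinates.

image vertices: (-262/221, -4, -419/221), (335/221, 3, -1142/221)

T1 rotate right-handed about the y-axis with cos θ = -8/17, sin θ = 15/17: (2, 4, -1) → (-31/17, 4, -22/17); (5, -3, 2) → (-10/17, -3, -91/17)
T2 reflect across y = 0: (-31/17, 4, -22/17) → (-31/17, -4, -22/17); (-10/17, -3, -91/17) → (-10/17, 3, -91/17)
T3 rotate right-handed about the y-axis with cos θ = 12/13, sin θ = -5/13: (-31/17, -4, -22/17) → (-262/221, -4, -419/221); (-10/17, 3, -91/17) → (335/221, 3, -1142/221)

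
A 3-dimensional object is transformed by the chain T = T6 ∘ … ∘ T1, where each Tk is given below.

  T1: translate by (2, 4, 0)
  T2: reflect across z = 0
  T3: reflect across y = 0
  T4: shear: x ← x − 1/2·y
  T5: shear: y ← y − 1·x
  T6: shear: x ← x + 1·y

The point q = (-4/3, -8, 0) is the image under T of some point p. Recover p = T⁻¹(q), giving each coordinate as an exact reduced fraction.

T1 = [1 0 0 2; 0 1 0 4; 0 0 1 0; 0 0 0 1]
T2·T1 = [1 0 0 2; 0 1 0 4; 0 0 -1 0; 0 0 0 1]
T3·…·T1 = [1 0 0 2; 0 -1 0 -4; 0 0 -1 0; 0 0 0 1]
T4·…·T1 = [1 1/2 0 4; 0 -1 0 -4; 0 0 -1 0; 0 0 0 1]
T5·…·T1 = [1 1/2 0 4; -1 -3/2 0 -8; 0 0 -1 0; 0 0 0 1]
T6·…·T1 = [0 -1 0 -4; -1 -3/2 0 -8; 0 0 -1 0; 0 0 0 1]
det M = 1; M⁻¹ = [3/2 -1 0 -2; -1 0 0 -4; 0 0 -1 0; 0 0 0 1]
M⁻¹ · (-4/3, -8, 0)ᵀ = (4, -8/3, 0)ᵀ

p = (4, -8/3, 0)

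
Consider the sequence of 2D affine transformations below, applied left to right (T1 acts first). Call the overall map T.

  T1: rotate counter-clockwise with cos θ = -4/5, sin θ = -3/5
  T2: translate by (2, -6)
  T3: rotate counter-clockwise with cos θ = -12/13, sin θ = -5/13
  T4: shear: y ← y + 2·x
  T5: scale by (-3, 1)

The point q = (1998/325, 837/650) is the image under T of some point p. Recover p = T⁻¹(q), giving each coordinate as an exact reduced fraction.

p = (8/5, -3/2)

T1 = [-4/5 3/5 0; -3/5 -4/5 0; 0 0 1]
T2·T1 = [-4/5 3/5 2; -3/5 -4/5 -6; 0 0 1]
T3·…·T1 = [33/65 -56/65 -54/13; 56/65 33/65 62/13; 0 0 1]
T4·…·T1 = [33/65 -56/65 -54/13; 122/65 -79/65 -46/13; 0 0 1]
T5·…·T1 = [-99/65 168/65 162/13; 122/65 -79/65 -46/13; 0 0 1]
det M = -3; M⁻¹ = [79/195 56/65 -2; 122/195 33/65 -6; 0 0 1]
M⁻¹ · (1998/325, 837/650)ᵀ = (8/5, -3/2)ᵀ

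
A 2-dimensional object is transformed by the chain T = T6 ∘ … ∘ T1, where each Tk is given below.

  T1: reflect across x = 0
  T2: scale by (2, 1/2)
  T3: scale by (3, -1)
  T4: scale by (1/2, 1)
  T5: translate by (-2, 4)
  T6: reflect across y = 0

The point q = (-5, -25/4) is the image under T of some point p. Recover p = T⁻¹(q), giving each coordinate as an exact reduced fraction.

p = (1, -9/2)

T1 = [-1 0 0; 0 1 0; 0 0 1]
T2·T1 = [-2 0 0; 0 1/2 0; 0 0 1]
T3·…·T1 = [-6 0 0; 0 -1/2 0; 0 0 1]
T4·…·T1 = [-3 0 0; 0 -1/2 0; 0 0 1]
T5·…·T1 = [-3 0 -2; 0 -1/2 4; 0 0 1]
T6·…·T1 = [-3 0 -2; 0 1/2 -4; 0 0 1]
det M = -3/2; M⁻¹ = [-1/3 0 -2/3; 0 2 8; 0 0 1]
M⁻¹ · (-5, -25/4)ᵀ = (1, -9/2)ᵀ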